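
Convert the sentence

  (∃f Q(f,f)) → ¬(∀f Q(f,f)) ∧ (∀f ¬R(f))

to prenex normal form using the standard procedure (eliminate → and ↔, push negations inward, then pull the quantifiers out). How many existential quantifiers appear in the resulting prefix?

1

Rewrite implications/biconditionals: A → B as ¬A ∨ B.
  ¬(∃f Q(f,f)) ∨ ¬(∀f Q(f,f)) ∧ (∀f ¬R(f))
Push ¬ through the quantifiers and connectives to reach negation normal form:
  (∀f ¬Q(f,f)) ∨ (∃f ¬Q(f,f)) ∧ (∀f ¬R(f))
Standardize variables apart so no two quantifiers bind the same name: f↦q, f↦c.
  (∀f ¬Q(f,f)) ∨ (∃q ¬Q(q,q)) ∧ (∀c ¬R(c))
Pull the quantifiers to the front (each side's bound variable is not free in the other side):
  ∀f ∃q ∀c (¬Q(f,f) ∨ ¬Q(q,q) ∧ ¬R(c))
The prefix is ∀f ∃q ∀c: 2 universal, 1 existential.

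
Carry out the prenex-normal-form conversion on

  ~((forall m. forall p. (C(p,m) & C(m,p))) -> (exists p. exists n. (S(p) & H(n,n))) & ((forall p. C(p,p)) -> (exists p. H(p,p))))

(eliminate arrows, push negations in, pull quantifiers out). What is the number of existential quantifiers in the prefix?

Eliminate → and ↔ using ¬ and ∨.
  ~(~(forall m. forall p. (C(p,m) & C(m,p))) | (exists p. exists n. (S(p) & H(n,n))) & (~(forall p. C(p,p)) | (exists p. H(p,p))))
Move each ¬ inward, flipping quantifiers it crosses:
  (forall m. forall p. (C(p,m) & C(m,p))) & ((forall p. forall n. (~S(p) | ~H(n,n))) | (forall p. C(p,p)) & (forall p. ~H(p,p)))
Standardize variables apart so no two quantifiers bind the same name: p↦a, p↦u1, p↦b.
  (forall m. forall p. (C(p,m) & C(m,p))) & ((forall a. forall n. (~S(a) | ~H(n,n))) | (forall u1. C(u1,u1)) & (forall b. ~H(b,b)))
Pull the quantifiers to the front (each side's bound variable is not free in the other side):
  forall m. forall p. forall a. forall n. forall u1. forall b. (C(p,m) & C(m,p) & (~S(a) | ~H(n,n) | C(u1,u1) & ~H(b,b)))
The prefix is forall m forall p forall a forall n forall u1 forall b: 6 universal, 0 existential.

0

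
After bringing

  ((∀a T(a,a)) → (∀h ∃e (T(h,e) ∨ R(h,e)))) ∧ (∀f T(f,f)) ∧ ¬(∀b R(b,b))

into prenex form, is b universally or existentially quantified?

existential

Eliminate → and ↔ using ¬ and ∨.
  (¬(∀a T(a,a)) ∨ (∀h ∃e (T(h,e) ∨ R(h,e)))) ∧ (∀f T(f,f)) ∧ ¬(∀b R(b,b))
Move each ¬ inward, flipping quantifiers it crosses:
  ((∃a ¬T(a,a)) ∨ (∀h ∃e (T(h,e) ∨ R(h,e)))) ∧ (∀f T(f,f)) ∧ (∃b ¬R(b,b))
All bound variables are already distinct, so no renaming is needed.
Pull the quantifiers to the front (each side's bound variable is not free in the other side):
  ∃a ∀h ∃e ∀f ∃b ((¬T(a,a) ∨ T(h,e) ∨ R(h,e)) ∧ T(f,f) ∧ ¬R(b,b))
The quantifier ∀b sits under an odd number of negations (counting the antecedent side of each →), so it flips to ∃b.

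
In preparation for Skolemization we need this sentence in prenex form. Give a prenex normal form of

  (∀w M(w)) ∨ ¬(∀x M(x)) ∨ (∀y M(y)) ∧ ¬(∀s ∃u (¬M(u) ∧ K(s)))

∀w ∃x ∀y ∃s ∀u (M(w) ∨ ¬M(x) ∨ M(y) ∧ (M(u) ∨ ¬K(s)))

Drive negations inward (¬∀x A ≡ ∃x ¬A, ¬∃x A ≡ ∀x ¬A, De Morgan for ∧/∨):
  (∀w M(w)) ∨ (∃x ¬M(x)) ∨ (∀y M(y)) ∧ (∃s ∀u (M(u) ∨ ¬K(s)))
Extract every quantifier outward, since the variables are now distinct and don't occur free across branches:
  ∀w ∃x ∀y ∃s ∀u (M(w) ∨ ¬M(x) ∨ M(y) ∧ (M(u) ∨ ¬K(s)))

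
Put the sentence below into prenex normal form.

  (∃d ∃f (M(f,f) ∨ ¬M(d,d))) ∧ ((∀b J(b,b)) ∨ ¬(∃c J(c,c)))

Drive negations inward (¬∀x A ≡ ∃x ¬A, ¬∃x A ≡ ∀x ¬A, De Morgan for ∧/∨):
  (∃d ∃f (M(f,f) ∨ ¬M(d,d))) ∧ ((∀b J(b,b)) ∨ (∀c ¬J(c,c)))
All bound variables are already distinct, so no renaming is needed.
Extract every quantifier outward, since the variables are now distinct and don't occur free across branches:
  ∃d ∃f ∀b ∀c ((M(f,f) ∨ ¬M(d,d)) ∧ (J(b,b) ∨ ¬J(c,c)))

∃d ∃f ∀b ∀c ((M(f,f) ∨ ¬M(d,d)) ∧ (J(b,b) ∨ ¬J(c,c)))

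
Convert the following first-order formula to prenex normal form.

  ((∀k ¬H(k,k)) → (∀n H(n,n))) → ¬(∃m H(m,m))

Eliminate → and ↔ using ¬ and ∨.
  ¬(¬(∀k ¬H(k,k)) ∨ (∀n H(n,n))) ∨ ¬(∃m H(m,m))
Move each ¬ inward, flipping quantifiers it crosses:
  (∀k ¬H(k,k)) ∧ (∃n ¬H(n,n)) ∨ (∀m ¬H(m,m))
Pull the quantifiers to the front (each side's bound variable is not free in the other side):
  ∀k ∃n ∀m (¬H(k,k) ∧ ¬H(n,n) ∨ ¬H(m,m))

∀k ∃n ∀m (¬H(k,k) ∧ ¬H(n,n) ∨ ¬H(m,m))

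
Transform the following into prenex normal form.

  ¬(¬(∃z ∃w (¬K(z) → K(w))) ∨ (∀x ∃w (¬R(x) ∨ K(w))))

∃z ∃w ∃x ∀s ((K(z) ∨ K(w)) ∧ R(x) ∧ ¬K(s))

First replace A → B with ¬A ∨ B.
  ¬(¬(∃z ∃w (¬¬K(z) ∨ K(w))) ∨ (∀x ∃w (¬R(x) ∨ K(w))))
Move each ¬ inward, flipping quantifiers it crosses:
  (∃z ∃w (K(z) ∨ K(w))) ∧ (∃x ∀w (R(x) ∧ ¬K(w)))
Standardize variables apart so no two quantifiers bind the same name: w↦s.
  (∃z ∃w (K(z) ∨ K(w))) ∧ (∃x ∀s (R(x) ∧ ¬K(s)))
Pull the quantifiers to the front (each side's bound variable is not free in the other side):
  ∃z ∃w ∃x ∀s ((K(z) ∨ K(w)) ∧ R(x) ∧ ¬K(s))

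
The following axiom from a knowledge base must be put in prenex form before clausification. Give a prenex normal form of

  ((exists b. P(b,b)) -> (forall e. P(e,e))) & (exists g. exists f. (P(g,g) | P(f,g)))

forall b. forall e. exists g. exists f. ((~P(b,b) | P(e,e)) & (P(g,g) | P(f,g)))

Rewrite implications/biconditionals: A → B as ¬A ∨ B.
  (~(exists b. P(b,b)) | (forall e. P(e,e))) & (exists g. exists f. (P(g,g) | P(f,g)))
Move each ¬ inward, flipping quantifiers it crosses:
  ((forall b. ~P(b,b)) | (forall e. P(e,e))) & (exists g. exists f. (P(g,g) | P(f,g)))
All bound variables are already distinct, so no renaming is needed.
Pull the quantifiers to the front (each side's bound variable is not free in the other side):
  forall b. forall e. exists g. exists f. ((~P(b,b) | P(e,e)) & (P(g,g) | P(f,g)))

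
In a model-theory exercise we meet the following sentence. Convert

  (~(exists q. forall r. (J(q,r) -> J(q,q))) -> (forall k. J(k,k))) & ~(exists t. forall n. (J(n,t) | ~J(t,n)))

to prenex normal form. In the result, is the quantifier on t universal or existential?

First replace A → B with ¬A ∨ B.
  (~~(exists q. forall r. (~J(q,r) | J(q,q))) | (forall k. J(k,k))) & ~(exists t. forall n. (J(n,t) | ~J(t,n)))
Drive negations inward (¬∀x A ≡ ∃x ¬A, ¬∃x A ≡ ∀x ¬A, De Morgan for ∧/∨):
  ((exists q. forall r. (~J(q,r) | J(q,q))) | (forall k. J(k,k))) & (forall t. exists n. (~J(n,t) & J(t,n)))
Pull the quantifiers to the front (each side's bound variable is not free in the other side):
  exists q. forall r. forall k. forall t. exists n. ((~J(q,r) | J(q,q) | J(k,k)) & ~J(n,t) & J(t,n))
The quantifier exists t sits under an odd number of negations (counting the antecedent side of each →), so it flips to forall t.

universal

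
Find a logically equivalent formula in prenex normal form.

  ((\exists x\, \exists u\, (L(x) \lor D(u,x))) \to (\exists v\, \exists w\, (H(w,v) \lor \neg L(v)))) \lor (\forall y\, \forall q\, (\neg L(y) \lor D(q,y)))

Rewrite implications/biconditionals: A → B as ¬A ∨ B.
  \neg (\exists x\, \exists u\, (L(x) \lor D(u,x))) \lor (\exists v\, \exists w\, (H(w,v) \lor \neg L(v))) \lor (\forall y\, \forall q\, (\neg L(y) \lor D(q,y)))
Push ¬ through the quantifiers and connectives to reach negation normal form:
  (\forall x\, \forall u\, (\neg L(x) \land \neg D(u,x))) \lor (\exists v\, \exists w\, (H(w,v) \lor \neg L(v))) \lor (\forall y\, \forall q\, (\neg L(y) \lor D(q,y)))
All bound variables are already distinct, so no renaming is needed.
Pull the quantifiers to the front (each side's bound variable is not free in the other side):
  \forall x\, \forall u\, \exists v\, \exists w\, \forall y\, \forall q\, (\neg L(x) \land \neg D(u,x) \lor H(w,v) \lor \neg L(v) \lor \neg L(y) \lor D(q,y))

\forall x\, \forall u\, \exists v\, \exists w\, \forall y\, \forall q\, (\neg L(x) \land \neg D(u,x) \lor H(w,v) \lor \neg L(v) \lor \neg L(y) \lor D(q,y))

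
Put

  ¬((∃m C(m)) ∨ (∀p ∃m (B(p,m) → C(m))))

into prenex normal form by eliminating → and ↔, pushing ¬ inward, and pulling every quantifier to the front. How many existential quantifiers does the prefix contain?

1

Rewrite implications/biconditionals: A → B as ¬A ∨ B.
  ¬((∃m C(m)) ∨ (∀p ∃m (¬B(p,m) ∨ C(m))))
Move each ¬ inward, flipping quantifiers it crosses:
  (∀m ¬C(m)) ∧ (∃p ∀m (B(p,m) ∧ ¬C(m)))
Standardize variables apart so no two quantifiers bind the same name: m↦a.
  (∀m ¬C(m)) ∧ (∃p ∀a (B(p,a) ∧ ¬C(a)))
Extract every quantifier outward, since the variables are now distinct and don't occur free across branches:
  ∀m ∃p ∀a (¬C(m) ∧ B(p,a) ∧ ¬C(a))
The prefix is ∀m ∃p ∀a: 2 universal, 1 existential.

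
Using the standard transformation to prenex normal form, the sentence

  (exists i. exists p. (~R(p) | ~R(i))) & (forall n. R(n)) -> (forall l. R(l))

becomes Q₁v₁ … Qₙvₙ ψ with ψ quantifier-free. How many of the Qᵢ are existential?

First replace A → B with ¬A ∨ B.
  ~((exists i. exists p. (~R(p) | ~R(i))) & (forall n. R(n))) | (forall l. R(l))
Drive negations inward (¬∀x A ≡ ∃x ¬A, ¬∃x A ≡ ∀x ¬A, De Morgan for ∧/∨):
  (forall i. forall p. (R(p) & R(i))) | (exists n. ~R(n)) | (forall l. R(l))
Extract every quantifier outward, since the variables are now distinct and don't occur free across branches:
  forall i. forall p. exists n. forall l. (R(p) & R(i) | ~R(n) | R(l))
The prefix is forall i forall p exists n forall l: 3 universal, 1 existential.

1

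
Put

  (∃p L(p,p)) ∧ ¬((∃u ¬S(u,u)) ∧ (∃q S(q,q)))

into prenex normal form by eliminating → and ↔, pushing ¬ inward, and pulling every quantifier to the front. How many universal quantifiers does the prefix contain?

2

Drive negations inward (¬∀x A ≡ ∃x ¬A, ¬∃x A ≡ ∀x ¬A, De Morgan for ∧/∨):
  (∃p L(p,p)) ∧ ((∀u S(u,u)) ∨ (∀q ¬S(q,q)))
Pull the quantifiers to the front (each side's bound variable is not free in the other side):
  ∃p ∀u ∀q (L(p,p) ∧ (S(u,u) ∨ ¬S(q,q)))
The prefix is ∃p ∀u ∀q: 2 universal, 1 existential.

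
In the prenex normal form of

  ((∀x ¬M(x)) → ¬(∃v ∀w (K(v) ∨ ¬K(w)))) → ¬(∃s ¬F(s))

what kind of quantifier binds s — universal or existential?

universal

Rewrite implications/biconditionals: A → B as ¬A ∨ B.
  ¬(¬(∀x ¬M(x)) ∨ ¬(∃v ∀w (K(v) ∨ ¬K(w)))) ∨ ¬(∃s ¬F(s))
Push ¬ through the quantifiers and connectives to reach negation normal form:
  (∀x ¬M(x)) ∧ (∃v ∀w (K(v) ∨ ¬K(w))) ∨ (∀s F(s))
All bound variables are already distinct, so no renaming is needed.
Pull the quantifiers to the front (each side's bound variable is not free in the other side):
  ∀x ∃v ∀w ∀s (¬M(x) ∧ (K(v) ∨ ¬K(w)) ∨ F(s))
The quantifier ∃s sits under an odd number of negations (counting the antecedent side of each →), so it flips to ∀s.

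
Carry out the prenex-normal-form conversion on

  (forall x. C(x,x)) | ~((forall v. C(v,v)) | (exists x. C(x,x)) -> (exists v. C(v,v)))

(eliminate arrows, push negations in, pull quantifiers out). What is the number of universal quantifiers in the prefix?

3

First replace A → B with ¬A ∨ B.
  (forall x. C(x,x)) | ~(~((forall v. C(v,v)) | (exists x. C(x,x))) | (exists v. C(v,v)))
Drive negations inward (¬∀x A ≡ ∃x ¬A, ¬∃x A ≡ ∀x ¬A, De Morgan for ∧/∨):
  (forall x. C(x,x)) | ((forall v. C(v,v)) | (exists x. C(x,x))) & (forall v. ~C(v,v))
Give each quantifier a distinct variable: x↦x1, v↦u1.
  (forall x. C(x,x)) | ((forall v. C(v,v)) | (exists x1. C(x1,x1))) & (forall u1. ~C(u1,u1))
Finally move all quantifiers to the prefix:
  forall x. forall v. exists x1. forall u1. (C(x,x) | (C(v,v) | C(x1,x1)) & ~C(u1,u1))
The prefix is forall x forall v exists x1 forall u1: 3 universal, 1 existential.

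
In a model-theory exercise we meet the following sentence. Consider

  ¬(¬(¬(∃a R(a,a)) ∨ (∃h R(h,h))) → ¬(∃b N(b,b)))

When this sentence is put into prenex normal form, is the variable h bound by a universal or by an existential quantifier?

universal

First replace A → B with ¬A ∨ B.
  ¬(¬¬(¬(∃a R(a,a)) ∨ (∃h R(h,h))) ∨ ¬(∃b N(b,b)))
Push ¬ through the quantifiers and connectives to reach negation normal form:
  (∃a R(a,a)) ∧ (∀h ¬R(h,h)) ∧ (∃b N(b,b))
All bound variables are already distinct, so no renaming is needed.
Extract every quantifier outward, since the variables are now distinct and don't occur free across branches:
  ∃a ∀h ∃b (R(a,a) ∧ ¬R(h,h) ∧ N(b,b))
The quantifier ∃h sits under an odd number of negations (counting the antecedent side of each →), so it flips to ∀h.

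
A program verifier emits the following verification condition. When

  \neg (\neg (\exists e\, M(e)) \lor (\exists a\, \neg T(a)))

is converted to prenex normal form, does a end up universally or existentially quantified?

Push ¬ through the quantifiers and connectives to reach negation normal form:
  (\exists e\, M(e)) \land (\forall a\, T(a))
All bound variables are already distinct, so no renaming is needed.
Pull the quantifiers to the front (each side's bound variable is not free in the other side):
  \exists e\, \forall a\, (M(e) \land T(a))
The quantifier \exists a sits under an odd number of negations, so it flips to \forall a.

universal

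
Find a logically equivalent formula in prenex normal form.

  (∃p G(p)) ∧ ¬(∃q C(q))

∃p ∀q (G(p) ∧ ¬C(q))

Move each ¬ inward, flipping quantifiers it crosses:
  (∃p G(p)) ∧ (∀q ¬C(q))
All bound variables are already distinct, so no renaming is needed.
Pull the quantifiers to the front (each side's bound variable is not free in the other side):
  ∃p ∀q (G(p) ∧ ¬C(q))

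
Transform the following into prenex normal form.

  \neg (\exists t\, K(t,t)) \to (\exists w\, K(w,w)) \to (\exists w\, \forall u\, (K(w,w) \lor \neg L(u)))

Rewrite implications/biconditionals: A → B as ¬A ∨ B.
  \neg \neg (\exists t\, K(t,t)) \lor \neg (\exists w\, K(w,w)) \lor (\exists w\, \forall u\, (K(w,w) \lor \neg L(u)))
Push ¬ through the quantifiers and connectives to reach negation normal form:
  (\exists t\, K(t,t)) \lor (\forall w\, \neg K(w,w)) \lor (\exists w\, \forall u\, (K(w,w) \lor \neg L(u)))
Standardize variables apart so no two quantifiers bind the same name: w↦x.
  (\exists t\, K(t,t)) \lor (\forall w\, \neg K(w,w)) \lor (\exists x\, \forall u\, (K(x,x) \lor \neg L(u)))
Pull the quantifiers to the front (each side's bound variable is not free in the other side):
  \exists t\, \forall w\, \exists x\, \forall u\, (K(t,t) \lor \neg K(w,w) \lor K(x,x) \lor \neg L(u))

\exists t\, \forall w\, \exists x\, \forall u\, (K(t,t) \lor \neg K(w,w) \lor K(x,x) \lor \neg L(u))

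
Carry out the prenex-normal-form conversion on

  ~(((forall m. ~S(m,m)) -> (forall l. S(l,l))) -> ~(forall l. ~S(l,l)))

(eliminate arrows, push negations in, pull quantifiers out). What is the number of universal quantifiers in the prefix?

2

Eliminate → and ↔ using ¬ and ∨.
  ~(~(~(forall m. ~S(m,m)) | (forall l. S(l,l))) | ~(forall l. ~S(l,l)))
Move each ¬ inward, flipping quantifiers it crosses:
  ((exists m. S(m,m)) | (forall l. S(l,l))) & (forall l. ~S(l,l))
Rename bound variables to avoid capture: l↦w.
  ((exists m. S(m,m)) | (forall l. S(l,l))) & (forall w. ~S(w,w))
Finally move all quantifiers to the prefix:
  exists m. forall l. forall w. ((S(m,m) | S(l,l)) & ~S(w,w))
The prefix is exists m forall l forall w: 2 universal, 1 existential.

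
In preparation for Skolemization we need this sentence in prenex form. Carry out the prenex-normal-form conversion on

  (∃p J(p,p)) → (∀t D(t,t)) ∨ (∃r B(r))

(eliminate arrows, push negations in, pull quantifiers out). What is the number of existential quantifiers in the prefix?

Rewrite implications/biconditionals: A → B as ¬A ∨ B.
  ¬(∃p J(p,p)) ∨ (∀t D(t,t)) ∨ (∃r B(r))
Push ¬ through the quantifiers and connectives to reach negation normal form:
  (∀p ¬J(p,p)) ∨ (∀t D(t,t)) ∨ (∃r B(r))
All bound variables are already distinct, so no renaming is needed.
Finally move all quantifiers to the prefix:
  ∀p ∀t ∃r (¬J(p,p) ∨ D(t,t) ∨ B(r))
The prefix is ∀p ∀t ∃r: 2 universal, 1 existential.

1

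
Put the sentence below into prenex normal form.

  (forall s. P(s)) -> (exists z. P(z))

Eliminate → and ↔ using ¬ and ∨.
  ~(forall s. P(s)) | (exists z. P(z))
Push ¬ through the quantifiers and connectives to reach negation normal form:
  (exists s. ~P(s)) | (exists z. P(z))
Pull the quantifiers to the front (each side's bound variable is not free in the other side):
  exists s. exists z. (~P(s) | P(z))

exists s. exists z. (~P(s) | P(z))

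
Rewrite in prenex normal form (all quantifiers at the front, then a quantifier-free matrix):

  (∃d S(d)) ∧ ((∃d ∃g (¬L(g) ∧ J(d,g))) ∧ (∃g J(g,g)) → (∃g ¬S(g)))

∃d ∀r ∀g ∀z ∃a (S(d) ∧ (L(g) ∨ ¬J(r,g) ∨ ¬J(z,z) ∨ ¬S(a)))

First replace A → B with ¬A ∨ B.
  (∃d S(d)) ∧ (¬((∃d ∃g (¬L(g) ∧ J(d,g))) ∧ (∃g J(g,g))) ∨ (∃g ¬S(g)))
Drive negations inward (¬∀x A ≡ ∃x ¬A, ¬∃x A ≡ ∀x ¬A, De Morgan for ∧/∨):
  (∃d S(d)) ∧ ((∀d ∀g (L(g) ∨ ¬J(d,g))) ∨ (∀g ¬J(g,g)) ∨ (∃g ¬S(g)))
Rename bound variables to avoid capture: d↦r, g↦z, g↦a.
  (∃d S(d)) ∧ ((∀r ∀g (L(g) ∨ ¬J(r,g))) ∨ (∀z ¬J(z,z)) ∨ (∃a ¬S(a)))
Extract every quantifier outward, since the variables are now distinct and don't occur free across branches:
  ∃d ∀r ∀g ∀z ∃a (S(d) ∧ (L(g) ∨ ¬J(r,g) ∨ ¬J(z,z) ∨ ¬S(a)))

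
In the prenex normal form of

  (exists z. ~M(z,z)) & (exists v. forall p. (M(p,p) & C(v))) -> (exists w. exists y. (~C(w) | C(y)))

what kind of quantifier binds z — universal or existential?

universal

Eliminate → and ↔ using ¬ and ∨.
  ~((exists z. ~M(z,z)) & (exists v. forall p. (M(p,p) & C(v)))) | (exists w. exists y. (~C(w) | C(y)))
Move each ¬ inward, flipping quantifiers it crosses:
  (forall z. M(z,z)) | (forall v. exists p. (~M(p,p) | ~C(v))) | (exists w. exists y. (~C(w) | C(y)))
All bound variables are already distinct, so no renaming is needed.
Extract every quantifier outward, since the variables are now distinct and don't occur free across branches:
  forall z. forall v. exists p. exists w. exists y. (M(z,z) | ~M(p,p) | ~C(v) | ~C(w) | C(y))
The quantifier exists z sits under an odd number of negations (counting the antecedent side of each →), so it flips to forall z.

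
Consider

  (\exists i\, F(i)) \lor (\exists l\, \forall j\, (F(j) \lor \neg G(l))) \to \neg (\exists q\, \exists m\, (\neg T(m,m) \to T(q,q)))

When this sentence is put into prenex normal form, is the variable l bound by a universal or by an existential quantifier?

Rewrite implications/biconditionals: A → B as ¬A ∨ B.
  \neg ((\exists i\, F(i)) \lor (\exists l\, \forall j\, (F(j) \lor \neg G(l)))) \lor \neg (\exists q\, \exists m\, (\neg \neg T(m,m) \lor T(q,q)))
Move each ¬ inward, flipping quantifiers it crosses:
  (\forall i\, \neg F(i)) \land (\forall l\, \exists j\, (\neg F(j) \land G(l))) \lor (\forall q\, \forall m\, (\neg T(m,m) \land \neg T(q,q)))
Finally move all quantifiers to the prefix:
  \forall i\, \forall l\, \exists j\, \forall q\, \forall m\, (\neg F(i) \land \neg F(j) \land G(l) \lor \neg T(m,m) \land \neg T(q,q))
The quantifier \exists l sits under an odd number of negations (counting the antecedent side of each →), so it flips to \forall l.

universal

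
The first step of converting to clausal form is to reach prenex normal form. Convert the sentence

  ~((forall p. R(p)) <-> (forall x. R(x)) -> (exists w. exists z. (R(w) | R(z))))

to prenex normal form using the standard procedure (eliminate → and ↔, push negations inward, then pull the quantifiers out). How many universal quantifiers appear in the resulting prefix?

4

Rewrite implications/biconditionals: A → B as ¬A ∨ B; A ↔ B as (¬A ∨ B) ∧ (¬B ∨ A).
  ~((~(forall p. R(p)) | ~(forall x. R(x)) | (exists w. exists z. (R(w) | R(z)))) & (~(~(forall x. R(x)) | (exists w. exists z. (R(w) | R(z)))) | (forall p. R(p))))
Drive negations inward (¬∀x A ≡ ∃x ¬A, ¬∃x A ≡ ∀x ¬A, De Morgan for ∧/∨):
  (forall p. R(p)) & (forall x. R(x)) & (forall w. forall z. (~R(w) & ~R(z))) | ((exists x. ~R(x)) | (exists w. exists z. (R(w) | R(z)))) & (exists p. ~R(p))
Standardize variables apart so no two quantifiers bind the same name: x↦u1, w↦s, z↦v1, p↦r.
  (forall p. R(p)) & (forall x. R(x)) & (forall w. forall z. (~R(w) & ~R(z))) | ((exists u1. ~R(u1)) | (exists s. exists v1. (R(s) | R(v1)))) & (exists r. ~R(r))
Extract every quantifier outward, since the variables are now distinct and don't occur free across branches:
  forall p. forall x. forall w. forall z. exists u1. exists s. exists v1. exists r. (R(p) & R(x) & ~R(w) & ~R(z) | (~R(u1) | R(s) | R(v1)) & ~R(r))
The prefix is forall p forall x forall w forall z exists u1 exists s exists v1 exists r: 4 universal, 4 existential.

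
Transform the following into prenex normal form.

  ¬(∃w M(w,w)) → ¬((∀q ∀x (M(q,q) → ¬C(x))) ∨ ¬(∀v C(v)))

∃w ∃q ∃x ∀v (M(w,w) ∨ M(q,q) ∧ C(x) ∧ C(v))

First replace A → B with ¬A ∨ B.
  ¬¬(∃w M(w,w)) ∨ ¬((∀q ∀x (¬M(q,q) ∨ ¬C(x))) ∨ ¬(∀v C(v)))
Drive negations inward (¬∀x A ≡ ∃x ¬A, ¬∃x A ≡ ∀x ¬A, De Morgan for ∧/∨):
  (∃w M(w,w)) ∨ (∃q ∃x (M(q,q) ∧ C(x))) ∧ (∀v C(v))
All bound variables are already distinct, so no renaming is needed.
Extract every quantifier outward, since the variables are now distinct and don't occur free across branches:
  ∃w ∃q ∃x ∀v (M(w,w) ∨ M(q,q) ∧ C(x) ∧ C(v))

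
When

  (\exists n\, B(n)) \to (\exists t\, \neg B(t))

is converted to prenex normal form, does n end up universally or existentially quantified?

universal

First replace A → B with ¬A ∨ B.
  \neg (\exists n\, B(n)) \lor (\exists t\, \neg B(t))
Push ¬ through the quantifiers and connectives to reach negation normal form:
  (\forall n\, \neg B(n)) \lor (\exists t\, \neg B(t))
All bound variables are already distinct, so no renaming is needed.
Pull the quantifiers to the front (each side's bound variable is not free in the other side):
  \forall n\, \exists t\, (\neg B(n) \lor \neg B(t))
The quantifier \exists n sits under an odd number of negations (counting the antecedent side of each →), so it flips to \forall n.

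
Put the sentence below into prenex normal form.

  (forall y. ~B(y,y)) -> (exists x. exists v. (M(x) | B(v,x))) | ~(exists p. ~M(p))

Rewrite implications/biconditionals: A → B as ¬A ∨ B.
  ~(forall y. ~B(y,y)) | (exists x. exists v. (M(x) | B(v,x))) | ~(exists p. ~M(p))
Drive negations inward (¬∀x A ≡ ∃x ¬A, ¬∃x A ≡ ∀x ¬A, De Morgan for ∧/∨):
  (exists y. B(y,y)) | (exists x. exists v. (M(x) | B(v,x))) | (forall p. M(p))
All bound variables are already distinct, so no renaming is needed.
Finally move all quantifiers to the prefix:
  exists y. exists x. exists v. forall p. (B(y,y) | M(x) | B(v,x) | M(p))

exists y. exists x. exists v. forall p. (B(y,y) | M(x) | B(v,x) | M(p))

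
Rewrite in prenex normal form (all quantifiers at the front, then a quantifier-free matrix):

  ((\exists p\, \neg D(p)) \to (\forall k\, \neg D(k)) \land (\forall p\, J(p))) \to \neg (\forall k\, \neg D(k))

\exists p\, \exists k\, \exists v1\, \exists x\, (\neg D(p) \land (D(k) \lor \neg J(v1)) \lor D(x))

Rewrite implications/biconditionals: A → B as ¬A ∨ B.
  \neg (\neg (\exists p\, \neg D(p)) \lor (\forall k\, \neg D(k)) \land (\forall p\, J(p))) \lor \neg (\forall k\, \neg D(k))
Push ¬ through the quantifiers and connectives to reach negation normal form:
  (\exists p\, \neg D(p)) \land ((\exists k\, D(k)) \lor (\exists p\, \neg J(p))) \lor (\exists k\, D(k))
Rename bound variables to avoid capture: p↦v1, k↦x.
  (\exists p\, \neg D(p)) \land ((\exists k\, D(k)) \lor (\exists v1\, \neg J(v1))) \lor (\exists x\, D(x))
Finally move all quantifiers to the prefix:
  \exists p\, \exists k\, \exists v1\, \exists x\, (\neg D(p) \land (D(k) \lor \neg J(v1)) \lor D(x))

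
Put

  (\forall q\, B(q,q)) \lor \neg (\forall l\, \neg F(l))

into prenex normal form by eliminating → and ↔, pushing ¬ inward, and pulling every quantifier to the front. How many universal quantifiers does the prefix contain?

Drive negations inward (¬∀x A ≡ ∃x ¬A, ¬∃x A ≡ ∀x ¬A, De Morgan for ∧/∨):
  (\forall q\, B(q,q)) \lor (\exists l\, F(l))
Finally move all quantifiers to the prefix:
  \forall q\, \exists l\, (B(q,q) \lor F(l))
The prefix is \forall q \exists l: 1 universal, 1 existential.

1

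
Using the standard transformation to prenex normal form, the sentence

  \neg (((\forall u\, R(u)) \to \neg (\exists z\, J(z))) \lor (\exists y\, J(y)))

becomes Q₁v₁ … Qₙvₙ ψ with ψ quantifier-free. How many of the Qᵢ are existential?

First replace A → B with ¬A ∨ B.
  \neg (\neg (\forall u\, R(u)) \lor \neg (\exists z\, J(z)) \lor (\exists y\, J(y)))
Move each ¬ inward, flipping quantifiers it crosses:
  (\forall u\, R(u)) \land (\exists z\, J(z)) \land (\forall y\, \neg J(y))
Finally move all quantifiers to the prefix:
  \forall u\, \exists z\, \forall y\, (R(u) \land J(z) \land \neg J(y))
The prefix is \forall u \exists z \forall y: 2 universal, 1 existential.

1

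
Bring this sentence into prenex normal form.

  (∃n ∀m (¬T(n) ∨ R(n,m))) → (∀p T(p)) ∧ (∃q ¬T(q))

∀n ∃m ∀p ∃q (T(n) ∧ ¬R(n,m) ∨ T(p) ∧ ¬T(q))

Eliminate → and ↔ using ¬ and ∨.
  ¬(∃n ∀m (¬T(n) ∨ R(n,m))) ∨ (∀p T(p)) ∧ (∃q ¬T(q))
Drive negations inward (¬∀x A ≡ ∃x ¬A, ¬∃x A ≡ ∀x ¬A, De Morgan for ∧/∨):
  (∀n ∃m (T(n) ∧ ¬R(n,m))) ∨ (∀p T(p)) ∧ (∃q ¬T(q))
Finally move all quantifiers to the prefix:
  ∀n ∃m ∀p ∃q (T(n) ∧ ¬R(n,m) ∨ T(p) ∧ ¬T(q))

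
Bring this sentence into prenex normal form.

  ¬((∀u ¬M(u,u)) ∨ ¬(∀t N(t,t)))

∃u ∀t (M(u,u) ∧ N(t,t))

Drive negations inward (¬∀x A ≡ ∃x ¬A, ¬∃x A ≡ ∀x ¬A, De Morgan for ∧/∨):
  (∃u M(u,u)) ∧ (∀t N(t,t))
All bound variables are already distinct, so no renaming is needed.
Extract every quantifier outward, since the variables are now distinct and don't occur free across branches:
  ∃u ∀t (M(u,u) ∧ N(t,t))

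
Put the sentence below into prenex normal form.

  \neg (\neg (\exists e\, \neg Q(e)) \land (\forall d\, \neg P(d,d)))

\exists e\, \exists d\, (\neg Q(e) \lor P(d,d))

Push ¬ through the quantifiers and connectives to reach negation normal form:
  (\exists e\, \neg Q(e)) \lor (\exists d\, P(d,d))
Extract every quantifier outward, since the variables are now distinct and don't occur free across branches:
  \exists e\, \exists d\, (\neg Q(e) \lor P(d,d))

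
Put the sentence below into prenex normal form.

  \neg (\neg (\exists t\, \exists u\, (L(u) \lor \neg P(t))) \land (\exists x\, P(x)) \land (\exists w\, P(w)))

Drive negations inward (¬∀x A ≡ ∃x ¬A, ¬∃x A ≡ ∀x ¬A, De Morgan for ∧/∨):
  (\exists t\, \exists u\, (L(u) \lor \neg P(t))) \lor (\forall x\, \neg P(x)) \lor (\forall w\, \neg P(w))
Pull the quantifiers to the front (each side's bound variable is not free in the other side):
  \exists t\, \exists u\, \forall x\, \forall w\, (L(u) \lor \neg P(t) \lor \neg P(x) \lor \neg P(w))

\exists t\, \exists u\, \forall x\, \forall w\, (L(u) \lor \neg P(t) \lor \neg P(x) \lor \neg P(w))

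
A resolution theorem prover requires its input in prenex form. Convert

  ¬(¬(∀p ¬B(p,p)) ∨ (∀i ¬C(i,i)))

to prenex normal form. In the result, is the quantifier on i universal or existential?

existential

Drive negations inward (¬∀x A ≡ ∃x ¬A, ¬∃x A ≡ ∀x ¬A, De Morgan for ∧/∨):
  (∀p ¬B(p,p)) ∧ (∃i C(i,i))
All bound variables are already distinct, so no renaming is needed.
Finally move all quantifiers to the prefix:
  ∀p ∃i (¬B(p,p) ∧ C(i,i))
The quantifier ∀i sits under an odd number of negations, so it flips to ∃i.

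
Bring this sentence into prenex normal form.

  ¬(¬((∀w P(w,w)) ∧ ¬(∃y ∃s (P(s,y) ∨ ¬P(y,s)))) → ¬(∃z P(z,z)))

∃w ∃y ∃s ∃z ((¬P(w,w) ∨ P(s,y) ∨ ¬P(y,s)) ∧ P(z,z))

Rewrite implications/biconditionals: A → B as ¬A ∨ B.
  ¬(¬¬((∀w P(w,w)) ∧ ¬(∃y ∃s (P(s,y) ∨ ¬P(y,s)))) ∨ ¬(∃z P(z,z)))
Push ¬ through the quantifiers and connectives to reach negation normal form:
  ((∃w ¬P(w,w)) ∨ (∃y ∃s (P(s,y) ∨ ¬P(y,s)))) ∧ (∃z P(z,z))
Extract every quantifier outward, since the variables are now distinct and don't occur free across branches:
  ∃w ∃y ∃s ∃z ((¬P(w,w) ∨ P(s,y) ∨ ¬P(y,s)) ∧ P(z,z))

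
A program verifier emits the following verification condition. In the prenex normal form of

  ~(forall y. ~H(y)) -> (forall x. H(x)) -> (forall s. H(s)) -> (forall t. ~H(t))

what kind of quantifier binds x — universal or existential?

existential

Rewrite implications/biconditionals: A → B as ¬A ∨ B.
  ~~(forall y. ~H(y)) | ~(forall x. H(x)) | ~(forall s. H(s)) | (forall t. ~H(t))
Push ¬ through the quantifiers and connectives to reach negation normal form:
  (forall y. ~H(y)) | (exists x. ~H(x)) | (exists s. ~H(s)) | (forall t. ~H(t))
All bound variables are already distinct, so no renaming is needed.
Pull the quantifiers to the front (each side's bound variable is not free in the other side):
  forall y. exists x. exists s. forall t. (~H(y) | ~H(x) | ~H(s) | ~H(t))
The quantifier forall x sits under an odd number of negations (counting the antecedent side of each →), so it flips to exists x.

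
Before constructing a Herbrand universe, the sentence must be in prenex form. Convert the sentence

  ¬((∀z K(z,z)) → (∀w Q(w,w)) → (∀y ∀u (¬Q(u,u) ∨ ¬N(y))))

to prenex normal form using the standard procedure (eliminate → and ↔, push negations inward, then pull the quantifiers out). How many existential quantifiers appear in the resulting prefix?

2

First replace A → B with ¬A ∨ B.
  ¬(¬(∀z K(z,z)) ∨ ¬(∀w Q(w,w)) ∨ (∀y ∀u (¬Q(u,u) ∨ ¬N(y))))
Push ¬ through the quantifiers and connectives to reach negation normal form:
  (∀z K(z,z)) ∧ (∀w Q(w,w)) ∧ (∃y ∃u (Q(u,u) ∧ N(y)))
Pull the quantifiers to the front (each side's bound variable is not free in the other side):
  ∀z ∀w ∃y ∃u (K(z,z) ∧ Q(w,w) ∧ Q(u,u) ∧ N(y))
The prefix is ∀z ∀w ∃y ∃u: 2 universal, 2 existential.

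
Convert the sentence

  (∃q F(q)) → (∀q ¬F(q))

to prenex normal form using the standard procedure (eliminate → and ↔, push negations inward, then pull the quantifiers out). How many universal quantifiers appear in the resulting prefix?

2

Eliminate → and ↔ using ¬ and ∨.
  ¬(∃q F(q)) ∨ (∀q ¬F(q))
Push ¬ through the quantifiers and connectives to reach negation normal form:
  (∀q ¬F(q)) ∨ (∀q ¬F(q))
Standardize variables apart so no two quantifiers bind the same name: q↦t.
  (∀q ¬F(q)) ∨ (∀t ¬F(t))
Finally move all quantifiers to the prefix:
  ∀q ∀t (¬F(q) ∨ ¬F(t))
The prefix is ∀q ∀t: 2 universal, 0 existential.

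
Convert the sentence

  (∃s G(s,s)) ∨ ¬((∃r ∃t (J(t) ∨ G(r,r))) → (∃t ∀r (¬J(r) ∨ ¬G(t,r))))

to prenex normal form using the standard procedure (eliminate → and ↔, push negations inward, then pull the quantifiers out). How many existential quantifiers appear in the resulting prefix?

First replace A → B with ¬A ∨ B.
  (∃s G(s,s)) ∨ ¬(¬(∃r ∃t (J(t) ∨ G(r,r))) ∨ (∃t ∀r (¬J(r) ∨ ¬G(t,r))))
Push ¬ through the quantifiers and connectives to reach negation normal form:
  (∃s G(s,s)) ∨ (∃r ∃t (J(t) ∨ G(r,r))) ∧ (∀t ∃r (J(r) ∧ G(t,r)))
Standardize variables apart so no two quantifiers bind the same name: t↦q, r↦y.
  (∃s G(s,s)) ∨ (∃r ∃t (J(t) ∨ G(r,r))) ∧ (∀q ∃y (J(y) ∧ G(q,y)))
Extract every quantifier outward, since the variables are now distinct and don't occur free across branches:
  ∃s ∃r ∃t ∀q ∃y (G(s,s) ∨ (J(t) ∨ G(r,r)) ∧ J(y) ∧ G(q,y))
The prefix is ∃s ∃r ∃t ∀q ∃y: 1 universal, 4 existential.

4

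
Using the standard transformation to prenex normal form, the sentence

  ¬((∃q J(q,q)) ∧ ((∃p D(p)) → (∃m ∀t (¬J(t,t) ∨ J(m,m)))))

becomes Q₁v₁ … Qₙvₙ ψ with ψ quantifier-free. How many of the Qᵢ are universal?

Rewrite implications/biconditionals: A → B as ¬A ∨ B.
  ¬((∃q J(q,q)) ∧ (¬(∃p D(p)) ∨ (∃m ∀t (¬J(t,t) ∨ J(m,m)))))
Move each ¬ inward, flipping quantifiers it crosses:
  (∀q ¬J(q,q)) ∨ (∃p D(p)) ∧ (∀m ∃t (J(t,t) ∧ ¬J(m,m)))
Extract every quantifier outward, since the variables are now distinct and don't occur free across branches:
  ∀q ∃p ∀m ∃t (¬J(q,q) ∨ D(p) ∧ J(t,t) ∧ ¬J(m,m))
The prefix is ∀q ∃p ∀m ∃t: 2 universal, 2 existential.

2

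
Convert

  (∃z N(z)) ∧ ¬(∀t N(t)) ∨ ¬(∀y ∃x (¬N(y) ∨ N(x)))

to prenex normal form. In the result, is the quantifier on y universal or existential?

existential

Push ¬ through the quantifiers and connectives to reach negation normal form:
  (∃z N(z)) ∧ (∃t ¬N(t)) ∨ (∃y ∀x (N(y) ∧ ¬N(x)))
Extract every quantifier outward, since the variables are now distinct and don't occur free across branches:
  ∃z ∃t ∃y ∀x (N(z) ∧ ¬N(t) ∨ N(y) ∧ ¬N(x))
The quantifier ∀y sits under an odd number of negations, so it flips to ∃y.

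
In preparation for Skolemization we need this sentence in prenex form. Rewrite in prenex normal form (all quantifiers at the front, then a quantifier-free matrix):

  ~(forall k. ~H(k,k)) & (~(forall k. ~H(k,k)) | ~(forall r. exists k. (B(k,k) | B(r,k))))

Move each ¬ inward, flipping quantifiers it crosses:
  (exists k. H(k,k)) & ((exists k. H(k,k)) | (exists r. forall k. (~B(k,k) & ~B(r,k))))
Rename bound variables to avoid capture: k↦v, k↦w1.
  (exists k. H(k,k)) & ((exists v. H(v,v)) | (exists r. forall w1. (~B(w1,w1) & ~B(r,w1))))
Pull the quantifiers to the front (each side's bound variable is not free in the other side):
  exists k. exists v. exists r. forall w1. (H(k,k) & (H(v,v) | ~B(w1,w1) & ~B(r,w1)))

exists k. exists v. exists r. forall w1. (H(k,k) & (H(v,v) | ~B(w1,w1) & ~B(r,w1)))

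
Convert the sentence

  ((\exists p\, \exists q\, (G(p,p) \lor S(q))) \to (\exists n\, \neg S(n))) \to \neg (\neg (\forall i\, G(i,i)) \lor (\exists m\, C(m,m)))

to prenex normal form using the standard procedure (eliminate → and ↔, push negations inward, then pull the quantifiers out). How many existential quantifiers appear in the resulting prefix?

2

First replace A → B with ¬A ∨ B.
  \neg (\neg (\exists p\, \exists q\, (G(p,p) \lor S(q))) \lor (\exists n\, \neg S(n))) \lor \neg (\neg (\forall i\, G(i,i)) \lor (\exists m\, C(m,m)))
Push ¬ through the quantifiers and connectives to reach negation normal form:
  (\exists p\, \exists q\, (G(p,p) \lor S(q))) \land (\forall n\, S(n)) \lor (\forall i\, G(i,i)) \land (\forall m\, \neg C(m,m))
All bound variables are already distinct, so no renaming is needed.
Extract every quantifier outward, since the variables are now distinct and don't occur free across branches:
  \exists p\, \exists q\, \forall n\, \forall i\, \forall m\, ((G(p,p) \lor S(q)) \land S(n) \lor G(i,i) \land \neg C(m,m))
The prefix is \exists p \exists q \forall n \forall i \forall m: 3 universal, 2 existential.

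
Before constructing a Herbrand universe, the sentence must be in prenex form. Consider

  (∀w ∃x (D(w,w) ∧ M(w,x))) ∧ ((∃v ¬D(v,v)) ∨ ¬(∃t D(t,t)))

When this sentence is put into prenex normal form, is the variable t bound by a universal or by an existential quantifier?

universal

Drive negations inward (¬∀x A ≡ ∃x ¬A, ¬∃x A ≡ ∀x ¬A, De Morgan for ∧/∨):
  (∀w ∃x (D(w,w) ∧ M(w,x))) ∧ ((∃v ¬D(v,v)) ∨ (∀t ¬D(t,t)))
All bound variables are already distinct, so no renaming is needed.
Pull the quantifiers to the front (each side's bound variable is not free in the other side):
  ∀w ∃x ∃v ∀t (D(w,w) ∧ M(w,x) ∧ (¬D(v,v) ∨ ¬D(t,t)))
The quantifier ∃t sits under an odd number of negations, so it flips to ∀t.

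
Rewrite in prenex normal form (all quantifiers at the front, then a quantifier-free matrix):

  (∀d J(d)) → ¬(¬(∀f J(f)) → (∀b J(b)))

First replace A → B with ¬A ∨ B.
  ¬(∀d J(d)) ∨ ¬(¬¬(∀f J(f)) ∨ (∀b J(b)))
Drive negations inward (¬∀x A ≡ ∃x ¬A, ¬∃x A ≡ ∀x ¬A, De Morgan for ∧/∨):
  (∃d ¬J(d)) ∨ (∃f ¬J(f)) ∧ (∃b ¬J(b))
All bound variables are already distinct, so no renaming is needed.
Pull the quantifiers to the front (each side's bound variable is not free in the other side):
  ∃d ∃f ∃b (¬J(d) ∨ ¬J(f) ∧ ¬J(b))

∃d ∃f ∃b (¬J(d) ∨ ¬J(f) ∧ ¬J(b))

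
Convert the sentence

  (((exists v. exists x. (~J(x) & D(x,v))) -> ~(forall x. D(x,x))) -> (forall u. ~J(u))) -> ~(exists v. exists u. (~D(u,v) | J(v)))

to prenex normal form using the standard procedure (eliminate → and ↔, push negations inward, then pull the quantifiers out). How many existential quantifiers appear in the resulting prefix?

2

Eliminate → and ↔ using ¬ and ∨.
  ~(~(~(exists v. exists x. (~J(x) & D(x,v))) | ~(forall x. D(x,x))) | (forall u. ~J(u))) | ~(exists v. exists u. (~D(u,v) | J(v)))
Push ¬ through the quantifiers and connectives to reach negation normal form:
  ((forall v. forall x. (J(x) | ~D(x,v))) | (exists x. ~D(x,x))) & (exists u. J(u)) | (forall v. forall u. (D(u,v) & ~J(v)))
Standardize variables apart so no two quantifiers bind the same name: x↦w, v↦v1, u↦w1.
  ((forall v. forall x. (J(x) | ~D(x,v))) | (exists w. ~D(w,w))) & (exists u. J(u)) | (forall v1. forall w1. (D(w1,v1) & ~J(v1)))
Finally move all quantifiers to the prefix:
  forall v. forall x. exists w. exists u. forall v1. forall w1. ((J(x) | ~D(x,v) | ~D(w,w)) & J(u) | D(w1,v1) & ~J(v1))
The prefix is forall v forall x exists w exists u forall v1 forall w1: 4 universal, 2 existential.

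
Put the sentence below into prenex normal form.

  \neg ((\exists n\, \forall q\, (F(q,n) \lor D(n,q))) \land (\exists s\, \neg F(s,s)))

\forall n\, \exists q\, \forall s\, (\neg F(q,n) \land \neg D(n,q) \lor F(s,s))

Move each ¬ inward, flipping quantifiers it crosses:
  (\forall n\, \exists q\, (\neg F(q,n) \land \neg D(n,q))) \lor (\forall s\, F(s,s))
All bound variables are already distinct, so no renaming is needed.
Extract every quantifier outward, since the variables are now distinct and don't occur free across branches:
  \forall n\, \exists q\, \forall s\, (\neg F(q,n) \land \neg D(n,q) \lor F(s,s))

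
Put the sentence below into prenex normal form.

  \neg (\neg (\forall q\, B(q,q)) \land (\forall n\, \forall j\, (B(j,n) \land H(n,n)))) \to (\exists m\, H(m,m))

\exists q\, \forall n\, \forall j\, \exists m\, (\neg B(q,q) \land B(j,n) \land H(n,n) \lor H(m,m))

Rewrite implications/biconditionals: A → B as ¬A ∨ B.
  \neg \neg (\neg (\forall q\, B(q,q)) \land (\forall n\, \forall j\, (B(j,n) \land H(n,n)))) \lor (\exists m\, H(m,m))
Move each ¬ inward, flipping quantifiers it crosses:
  (\exists q\, \neg B(q,q)) \land (\forall n\, \forall j\, (B(j,n) \land H(n,n))) \lor (\exists m\, H(m,m))
All bound variables are already distinct, so no renaming is needed.
Finally move all quantifiers to the prefix:
  \exists q\, \forall n\, \forall j\, \exists m\, (\neg B(q,q) \land B(j,n) \land H(n,n) \lor H(m,m))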